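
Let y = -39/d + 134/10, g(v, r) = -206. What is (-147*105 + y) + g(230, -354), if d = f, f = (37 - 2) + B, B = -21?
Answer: -1094127/70 ≈ -15630.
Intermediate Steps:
f = 14 (f = (37 - 2) - 21 = 35 - 21 = 14)
d = 14
y = 743/70 (y = -39/14 + 134/10 = -39*1/14 + 134*(⅒) = -39/14 + 67/5 = 743/70 ≈ 10.614)
(-147*105 + y) + g(230, -354) = (-147*105 + 743/70) - 206 = (-15435 + 743/70) - 206 = -1079707/70 - 206 = -1094127/70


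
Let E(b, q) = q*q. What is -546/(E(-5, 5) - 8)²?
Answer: -546/289 ≈ -1.8893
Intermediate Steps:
E(b, q) = q²
-546/(E(-5, 5) - 8)² = -546/(5² - 8)² = -546/(25 - 8)² = -546/(17²) = -546/289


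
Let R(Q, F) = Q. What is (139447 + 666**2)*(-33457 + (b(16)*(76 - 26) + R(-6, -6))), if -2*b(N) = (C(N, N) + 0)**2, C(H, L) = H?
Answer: -23240248589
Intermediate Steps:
b(N) = -N**2/2 (b(N) = -(N + 0)**2/2 = -N**2/2)
(139447 + 666**2)*(-33457 + (b(16)*(76 - 26) + R(-6, -6))) = (139447 + 666**2)*(-33457 + ((-1/2*16**2)*(76 - 26) - 6)) = (139447 + 443556)*(-33457 + (-1/2*256*50 - 6)) = 583003*(-33457 + (-128*50 - 6)) = 583003*(-33457 + (-6400 - 6)) = 583003*(-33457 - 6406) = 583003*(-39863) = -23240248589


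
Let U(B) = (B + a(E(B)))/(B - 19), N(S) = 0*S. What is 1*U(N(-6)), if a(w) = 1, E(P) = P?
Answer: -1/19 ≈ -0.052632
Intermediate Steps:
N(S) = 0
U(B) = (1 + B)/(-19 + B) (U(B) = (B + 1)/(B - 19) = (1 + B)/(-19 + B))
1*U(N(-6)) = 1*((1 + 0)/(-19 + 0)) = 1*(1/(-19)) = 1*(-1/19*1) = 1*(-1/19) = -1/19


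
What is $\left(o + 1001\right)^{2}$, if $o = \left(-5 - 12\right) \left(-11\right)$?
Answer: $1411344$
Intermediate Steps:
$o = 187$ ($o = \left(-17\right) \left(-11\right) = 187$)
$\left(o + 1001\right)^{2} = \left(187 + 1001\right)^{2} = 1188^{2} = 1411344$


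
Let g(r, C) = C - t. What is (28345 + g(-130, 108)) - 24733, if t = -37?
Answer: 3757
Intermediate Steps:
g(r, C) = 37 + C (g(r, C) = C - 1*(-37) = C + 37 = 37 + C)
(28345 + g(-130, 108)) - 24733 = (28345 + (37 + 108)) - 24733 = (28345 + 145) - 24733 = 28490 - 24733 = 3757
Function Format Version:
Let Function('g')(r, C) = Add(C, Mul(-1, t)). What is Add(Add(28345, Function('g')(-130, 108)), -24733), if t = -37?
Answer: 3757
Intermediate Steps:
Function('g')(r, C) = Add(37, C) (Function('g')(r, C) = Add(C, Mul(-1, -37)) = Add(C, 37) = Add(37, C))
Add(Add(28345, Function('g')(-130, 108)), -24733) = Add(Add(28345, Add(37, 108)), -24733) = Add(Add(28345, 145), -24733) = Add(28490, -24733) = 3757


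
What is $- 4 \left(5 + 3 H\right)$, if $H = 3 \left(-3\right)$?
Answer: $88$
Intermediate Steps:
$H = -9$
$- 4 \left(5 + 3 H\right) = - 4 \left(5 + 3 \left(-9\right)\right) = - 4 \left(5 - 27\right) = \left(-4\right) \left(-22\right) = 88$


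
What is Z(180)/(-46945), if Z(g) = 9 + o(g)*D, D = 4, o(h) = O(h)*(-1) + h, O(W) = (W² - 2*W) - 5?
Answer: 127411/46945 ≈ 2.7140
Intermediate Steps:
O(W) = -5 + W² - 2*W
o(h) = 5 - h² + 3*h (o(h) = (-5 + h² - 2*h)*(-1) + h = (5 - h² + 2*h) + h = 5 - h² + 3*h)
Z(g) = 29 - 4*g² + 12*g (Z(g) = 9 + (5 - g² + 3*g)*4 = 9 + (20 - 4*g² + 12*g) = 29 - 4*g² + 12*g)
Z(180)/(-46945) = (29 - 4*180² + 12*180)/(-46945) = (29 - 4*32400 + 2160)*(-1/46945) = (29 - 129600 + 2160)*(-1/46945) = -127411*(-1/46945) = 127411/46945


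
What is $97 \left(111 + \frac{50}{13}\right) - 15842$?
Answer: $- \frac{61125}{13} \approx -4701.9$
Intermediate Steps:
$97 \left(111 + \frac{50}{13}\right) - 15842 = 97 \cdot \frac{1493}{13} - 15842 = \frac{144821}{13} - 15842 = - \frac{61125}{13}$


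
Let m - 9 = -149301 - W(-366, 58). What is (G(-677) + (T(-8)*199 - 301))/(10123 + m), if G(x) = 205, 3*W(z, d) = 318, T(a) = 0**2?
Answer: 32/46425 ≈ 0.00068928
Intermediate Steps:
T(a) = 0
W(z, d) = 106 (W(z, d) = (1/3)*318 = 106)
m = -149398 (m = 9 + (-149301 - 1*106) = 9 + (-149301 - 106) = 9 - 149407 = -149398)
(G(-677) + (T(-8)*199 - 301))/(10123 + m) = (205 + (0*199 - 301))/(10123 - 149398) = (205 + (0 - 301))/(-139275) = (205 - 301)*(-1/139275) = -96*(-1/139275) = 32/46425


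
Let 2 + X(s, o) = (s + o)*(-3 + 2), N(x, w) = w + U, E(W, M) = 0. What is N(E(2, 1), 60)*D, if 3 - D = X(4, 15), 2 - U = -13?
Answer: 1800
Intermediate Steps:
U = 15 (U = 2 - 1*(-13) = 2 + 13 = 15)
N(x, w) = 15 + w (N(x, w) = w + 15 = 15 + w)
X(s, o) = -2 - o - s (X(s, o) = -2 + (s + o)*(-3 + 2) = -2 + (o + s)*(-1) = -2 + (-o - s) = -2 - o - s)
D = 24 (D = 3 - (-2 - 1*15 - 1*4) = 3 - (-2 - 15 - 4) = 3 - 1*(-21) = 3 + 21 = 24)
N(E(2, 1), 60)*D = (15 + 60)*24 = 75*24 = 1800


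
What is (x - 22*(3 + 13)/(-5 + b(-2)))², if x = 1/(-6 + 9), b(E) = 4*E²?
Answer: 9025/9 ≈ 1002.8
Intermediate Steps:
x = ⅓ (x = 1/3 = ⅓ ≈ 0.33333)
(x - 22*(3 + 13)/(-5 + b(-2)))² = (⅓ - 22*(3 + 13)/(-5 + 4*(-2)²))² = (⅓ - 352/(-5 + 4*4))² = (⅓ - 352/(-5 + 16))² = (⅓ - 352/11)² = (⅓ - 22*16/11)² = (⅓ - 32)² = (-95/3)² = 9025/9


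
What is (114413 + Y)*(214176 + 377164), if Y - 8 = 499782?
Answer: 363202802020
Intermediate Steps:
Y = 499790 (Y = 8 + 499782 = 499790)
(114413 + Y)*(214176 + 377164) = (114413 + 499790)*(214176 + 377164) = 614203*591340 = 363202802020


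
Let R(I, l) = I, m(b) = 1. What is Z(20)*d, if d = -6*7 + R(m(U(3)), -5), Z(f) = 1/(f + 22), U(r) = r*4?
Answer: -41/42 ≈ -0.97619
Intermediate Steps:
U(r) = 4*r
Z(f) = 1/(22 + f)
d = -41 (d = -6*7 + 1 = -42 + 1 = -41)
Z(20)*d = -41/(22 + 20) = -41/42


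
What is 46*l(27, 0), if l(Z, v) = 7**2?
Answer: 2254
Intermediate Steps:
l(Z, v) = 49
46*l(27, 0) = 46*49 = 2254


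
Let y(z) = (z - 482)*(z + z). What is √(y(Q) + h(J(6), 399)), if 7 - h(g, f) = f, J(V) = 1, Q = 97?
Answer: I*√75082 ≈ 274.01*I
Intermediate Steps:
h(g, f) = 7 - f
y(z) = 2*z*(-482 + z) (y(z) = (-482 + z)*(2*z) = 2*z*(-482 + z))
√(y(Q) + h(J(6), 399)) = √(2*97*(-482 + 97) + (7 - 1*399)) = √(2*97*(-385) + (7 - 399)) = √(-74690 - 392) = √(-75082) = I*√75082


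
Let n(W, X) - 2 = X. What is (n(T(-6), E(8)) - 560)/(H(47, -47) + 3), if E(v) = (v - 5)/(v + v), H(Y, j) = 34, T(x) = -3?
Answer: -8925/592 ≈ -15.076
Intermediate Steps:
E(v) = (-5 + v)/(2*v) (E(v) = (-5 + v)/((2*v)) = (-5 + v)*(1/(2*v)) = (-5 + v)/(2*v))
n(W, X) = 2 + X
(n(T(-6), E(8)) - 560)/(H(47, -47) + 3) = ((2 + (1/2)*(-5 + 8)/8) - 560)/(34 + 3) = ((2 + (1/2)*(1/8)*3) - 560)/37 = ((2 + 3/16) - 560)*(1/37) = (35/16 - 560)*(1/37) = -8925/16*1/37 = -8925/592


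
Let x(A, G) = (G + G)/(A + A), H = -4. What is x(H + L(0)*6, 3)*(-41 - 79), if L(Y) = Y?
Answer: 90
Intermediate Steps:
x(A, G) = G/A (x(A, G) = (2*G)/((2*A)) = (2*G)*(1/(2*A)) = G/A)
x(H + L(0)*6, 3)*(-41 - 79) = (3/(-4 + 0*6))*(-41 - 79) = (3/(-4 + 0))*(-120) = (3/(-4))*(-120) = (3*(-¼))*(-120) = -¾*(-120) = 90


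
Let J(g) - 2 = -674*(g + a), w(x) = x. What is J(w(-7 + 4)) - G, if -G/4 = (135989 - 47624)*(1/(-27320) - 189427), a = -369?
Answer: -91460006416213/1366 ≈ -6.6955e+10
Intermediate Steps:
J(g) = 248708 - 674*g (J(g) = 2 - 674*(g - 369) = 2 - 674*(-369 + g) = 2 + (248706 - 674*g) = 248708 - 674*g)
G = 91460348913393/1366 (G = -4*(135989 - 47624)*(1/(-27320) - 189427) = -353460*(-1/27320 - 189427) = -353460*(-5175145641)/27320 = -4*(-91460348913393/5464) = 91460348913393/1366 ≈ 6.6955e+10)
J(w(-7 + 4)) - G = (248708 - 674*(-7 + 4)) - 1*91460348913393/1366 = (248708 - 674*(-3)) - 91460348913393/1366 = (248708 + 2022) - 91460348913393/1366 = 250730 - 91460348913393/1366 = -91460006416213/1366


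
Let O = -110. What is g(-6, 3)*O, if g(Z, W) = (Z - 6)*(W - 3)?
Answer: 0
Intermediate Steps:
g(Z, W) = (-6 + Z)*(-3 + W)
g(-6, 3)*O = (18 - 6*3 - 3*(-6) + 3*(-6))*(-110) = (18 - 18 + 18 - 18)*(-110) = 0*(-110) = 0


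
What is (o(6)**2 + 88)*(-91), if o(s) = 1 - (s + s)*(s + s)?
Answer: -1868867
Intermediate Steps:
o(s) = 1 - 4*s**2 (o(s) = 1 - 2*s*2*s = 1 - 4*s**2)
(o(6)**2 + 88)*(-91) = ((1 - 4*6**2)**2 + 88)*(-91) = ((1 - 4*36)**2 + 88)*(-91) = ((1 - 144)**2 + 88)*(-91) = ((-143)**2 + 88)*(-91) = (20449 + 88)*(-91) = 20537*(-91) = -1868867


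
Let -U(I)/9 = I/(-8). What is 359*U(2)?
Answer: 3231/4 ≈ 807.75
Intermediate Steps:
U(I) = 9*I/8 (U(I) = -9*I/(-8) = -9*I*(-1)/8 = -(-9)*I/8 = 9*I/8)
359*U(2) = 359*((9/8)*2) = 359*(9/4) = 3231/4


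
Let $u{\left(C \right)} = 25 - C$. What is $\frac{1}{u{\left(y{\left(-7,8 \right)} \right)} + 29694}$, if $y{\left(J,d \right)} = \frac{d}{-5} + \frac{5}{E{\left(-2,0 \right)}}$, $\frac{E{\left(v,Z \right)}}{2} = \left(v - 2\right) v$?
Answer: $\frac{80}{2377623} \approx 3.3647 \cdot 10^{-5}$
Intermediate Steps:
$E{\left(v,Z \right)} = 2 v \left(-2 + v\right)$ ($E{\left(v,Z \right)} = 2 \left(v - 2\right) v = 2 \left(-2 + v\right) v = 2 v \left(-2 + v\right)$)
$y{\left(J,d \right)} = \frac{5}{16} - \frac{d}{5}$ ($y{\left(J,d \right)} = \frac{d}{-5} + \frac{5}{2 \left(-2\right) \left(-2 - 2\right)} = d \left(- \frac{1}{5}\right) + \frac{5}{2 \left(-2\right) \left(-4\right)} = - \frac{d}{5} + \frac{5}{16} = \frac{5}{16} - \frac{d}{5}$)
$\frac{1}{u{\left(y{\left(-7,8 \right)} \right)} + 29694} = \frac{1}{\left(25 - \left(\frac{5}{16} - \frac{8}{5}\right)\right) + 29694} = \frac{1}{\left(25 - - \frac{103}{80}\right) + 29694} = \frac{1}{\left(25 + \frac{103}{80}\right) + 29694} = \frac{1}{\frac{2103}{80} + 29694} = \frac{1}{\frac{2377623}{80}} = \frac{80}{2377623}$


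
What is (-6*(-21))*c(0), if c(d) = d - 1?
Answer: -126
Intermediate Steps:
c(d) = -1 + d
(-6*(-21))*c(0) = (-6*(-21))*(-1 + 0) = 126*(-1) = -126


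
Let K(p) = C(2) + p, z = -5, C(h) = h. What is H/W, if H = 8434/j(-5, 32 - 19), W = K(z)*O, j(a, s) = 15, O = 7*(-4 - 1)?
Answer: 8434/1575 ≈ 5.3549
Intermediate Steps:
K(p) = 2 + p
O = -35 (O = 7*(-5) = -35)
W = 105 (W = (2 - 5)*(-35) = -3*(-35) = 105)
H = 8434/15 ≈ 562.27
H/W = (8434/15)/105 = (8434/15)*(1/105) = 8434/1575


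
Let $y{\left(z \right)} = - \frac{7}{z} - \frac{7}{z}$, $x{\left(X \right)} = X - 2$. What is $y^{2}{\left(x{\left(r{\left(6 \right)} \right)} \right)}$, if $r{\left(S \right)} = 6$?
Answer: $\frac{49}{4} \approx 12.25$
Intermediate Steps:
$x{\left(X \right)} = -2 + X$
$y{\left(z \right)} = - \frac{14}{z}$
$y^{2}{\left(x{\left(r{\left(6 \right)} \right)} \right)} = \left(- \frac{14}{-2 + 6}\right)^{2} = \left(- \frac{14}{4}\right)^{2} = \left(\left(-14\right) \frac{1}{4}\right)^{2} = \left(- \frac{7}{2}\right)^{2} = \frac{49}{4}$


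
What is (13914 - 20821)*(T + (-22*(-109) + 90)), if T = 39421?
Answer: -289465463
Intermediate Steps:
(13914 - 20821)*(T + (-22*(-109) + 90)) = (13914 - 20821)*(39421 + (-22*(-109) + 90)) = -6907*(39421 + (2398 + 90)) = -6907*(39421 + 2488) = -6907*41909 = -289465463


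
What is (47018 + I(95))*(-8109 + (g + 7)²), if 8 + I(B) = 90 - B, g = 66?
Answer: -130673900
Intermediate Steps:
I(B) = 82 - B (I(B) = -8 + (90 - B) = 82 - B)
(47018 + I(95))*(-8109 + (g + 7)²) = (47018 + (82 - 1*95))*(-8109 + (66 + 7)²) = (47018 + (82 - 95))*(-8109 + 73²) = (47018 - 13)*(-8109 + 5329) = 47005*(-2780) = -130673900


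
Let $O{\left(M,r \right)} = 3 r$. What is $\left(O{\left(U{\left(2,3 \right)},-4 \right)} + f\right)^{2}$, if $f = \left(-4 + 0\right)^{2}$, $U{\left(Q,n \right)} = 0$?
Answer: $16$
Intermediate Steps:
$f = 16$ ($f = \left(-4\right)^{2} = 16$)
$\left(O{\left(U{\left(2,3 \right)},-4 \right)} + f\right)^{2} = \left(3 \left(-4\right) + 16\right)^{2} = \left(-12 + 16\right)^{2} = 4^{2} = 16$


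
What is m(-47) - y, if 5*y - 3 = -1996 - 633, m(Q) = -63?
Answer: 2311/5 ≈ 462.20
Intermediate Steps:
y = -2626/5 (y = ⅗ + (-1996 - 633)/5 = ⅗ + (⅕)*(-2629) = ⅗ - 2629/5 = -2626/5 ≈ -525.20)
m(-47) - y = -63 - 1*(-2626/5) = -63 + 2626/5 = 2311/5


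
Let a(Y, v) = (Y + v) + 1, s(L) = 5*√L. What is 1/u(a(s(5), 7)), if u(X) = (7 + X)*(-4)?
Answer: -3/80 + √5/80 ≈ -0.0095492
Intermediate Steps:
a(Y, v) = 1 + Y + v
u(X) = -28 - 4*X
1/u(a(s(5), 7)) = 1/(-28 - 4*(1 + 5*√5 + 7)) = 1/(-28 - 4*(8 + 5*√5)) = 1/(-28 + (-32 - 20*√5)) = 1/(-60 - 20*√5)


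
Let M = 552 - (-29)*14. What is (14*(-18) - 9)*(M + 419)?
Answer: -359397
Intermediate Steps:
M = 958 (M = 552 - 1*(-406) = 552 + 406 = 958)
(14*(-18) - 9)*(M + 419) = (14*(-18) - 9)*(958 + 419) = (-252 - 9)*1377 = -261*1377 = -359397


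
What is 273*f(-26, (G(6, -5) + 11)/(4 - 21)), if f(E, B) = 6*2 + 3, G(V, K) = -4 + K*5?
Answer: 4095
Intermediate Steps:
G(V, K) = -4 + 5*K
f(E, B) = 15 (f(E, B) = 12 + 3 = 15)
273*f(-26, (G(6, -5) + 11)/(4 - 21)) = 273*15 = 4095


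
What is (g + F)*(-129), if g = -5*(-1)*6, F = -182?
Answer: 19608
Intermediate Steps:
g = 30 (g = 5*6 = 30)
(g + F)*(-129) = (30 - 182)*(-129) = -152*(-129) = 19608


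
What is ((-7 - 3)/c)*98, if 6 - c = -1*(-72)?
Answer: 490/33 ≈ 14.848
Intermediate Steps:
c = -66 (c = 6 - (-1)*(-72) = 6 - 1*72 = 6 - 72 = -66)
((-7 - 3)/c)*98 = ((-7 - 3)/(-66))*98 = -1/66*(-10)*98 = (5/33)*98 = 490/33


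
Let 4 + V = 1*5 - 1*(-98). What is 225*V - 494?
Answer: 21781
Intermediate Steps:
V = 99 (V = -4 + (1*5 - 1*(-98)) = -4 + (5 + 98) = -4 + 103 = 99)
225*V - 494 = 225*99 - 494 = 22275 - 494 = 21781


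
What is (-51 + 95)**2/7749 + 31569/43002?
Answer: 36431117/37024722 ≈ 0.98397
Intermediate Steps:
(-51 + 95)**2/7749 + 31569/43002 = 44**2*(1/7749) + 31569*(1/43002) = 1936*(1/7749) + 10523/14334 = 1936/7749 + 10523/14334 = 36431117/37024722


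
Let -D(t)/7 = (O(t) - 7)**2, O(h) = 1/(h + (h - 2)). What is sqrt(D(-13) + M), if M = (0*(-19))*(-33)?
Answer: 197*I*sqrt(7)/28 ≈ 18.615*I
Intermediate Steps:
O(h) = 1/(-2 + 2*h) (O(h) = 1/(h + (-2 + h)) = 1/(-2 + 2*h))
D(t) = -7*(-7 + 1/(2*(-1 + t)))**2 (D(t) = -7*(1/(2*(-1 + t)) - 7)**2 = -7*(-7 + 1/(2*(-1 + t)))**2)
M = 0 (M = 0*(-33) = 0)
sqrt(D(-13) + M) = sqrt(-7*(-15 + 14*(-13))**2/(4*(-1 - 13)**2) + 0) = sqrt(-7/4*(-15 - 182)**2/(-14)**2 + 0) = sqrt(-7/4*1/196*(-197)**2 + 0) = sqrt(-7/4*1/196*38809 + 0) = sqrt(-38809/112 + 0) = sqrt(-38809/112) = 197*I*sqrt(7)/28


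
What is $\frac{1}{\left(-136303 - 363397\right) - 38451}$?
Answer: $- \frac{1}{538151} \approx -1.8582 \cdot 10^{-6}$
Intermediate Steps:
$\frac{1}{\left(-136303 - 363397\right) - 38451} = \frac{1}{-499700 - 38451} = \frac{1}{-538151} = - \frac{1}{538151}$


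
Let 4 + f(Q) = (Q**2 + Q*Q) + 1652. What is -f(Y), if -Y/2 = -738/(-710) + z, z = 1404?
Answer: -1990531421368/126025 ≈ -1.5795e+7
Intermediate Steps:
Y = -997578/355 (Y = -2*(-738/(-710) + 1404) = -2*(-738*(-1/710) + 1404) = -2*(369/355 + 1404) = -2*498789/355 = -997578/355 ≈ -2810.1)
f(Q) = 1648 + 2*Q**2 (f(Q) = -4 + ((Q**2 + Q*Q) + 1652) = -4 + ((Q**2 + Q**2) + 1652) = -4 + (2*Q**2 + 1652) = -4 + (1652 + 2*Q**2) = 1648 + 2*Q**2)
-f(Y) = -(1648 + 2*(-997578/355)**2) = -(1648 + 2*(995161866084/126025)) = -(1648 + 1990323732168/126025) = -1*1990531421368/126025 = -1990531421368/126025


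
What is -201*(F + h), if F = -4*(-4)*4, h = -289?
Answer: 45225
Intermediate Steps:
F = 64 (F = 16*4 = 64)
-201*(F + h) = -201*(64 - 289) = -201*(-225) = 45225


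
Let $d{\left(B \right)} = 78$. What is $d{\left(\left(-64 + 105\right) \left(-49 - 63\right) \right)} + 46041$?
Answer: $46119$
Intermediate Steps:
$d{\left(\left(-64 + 105\right) \left(-49 - 63\right) \right)} + 46041 = 78 + 46041 = 46119$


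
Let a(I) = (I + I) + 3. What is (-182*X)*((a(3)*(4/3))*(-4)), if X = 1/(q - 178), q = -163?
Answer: -8736/341 ≈ -25.619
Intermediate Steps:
a(I) = 3 + 2*I (a(I) = 2*I + 3 = 3 + 2*I)
X = -1/341 (X = 1/(-163 - 178) = 1/(-341) = -1/341 ≈ -0.0029326)
(-182*X)*((a(3)*(4/3))*(-4)) = (-182*(-1/341))*(((3 + 2*3)*(4/3))*(-4)) = 182*(((3 + 6)*(4*(1/3)))*(-4))/341 = 182*((9*(4/3))*(-4))/341 = 182*(12*(-4))/341 = (182/341)*(-48) = -8736/341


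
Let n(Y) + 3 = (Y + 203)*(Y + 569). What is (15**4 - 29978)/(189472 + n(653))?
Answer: 20647/1235501 ≈ 0.016711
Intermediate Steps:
n(Y) = -3 + (203 + Y)*(569 + Y) (n(Y) = -3 + (Y + 203)*(Y + 569) = -3 + (203 + Y)*(569 + Y))
(15**4 - 29978)/(189472 + n(653)) = (15**4 - 29978)/(189472 + (115504 + 653**2 + 772*653)) = (50625 - 29978)/(189472 + (115504 + 426409 + 504116)) = 20647/(189472 + 1046029) = 20647/1235501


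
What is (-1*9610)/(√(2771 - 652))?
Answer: -9610*√2119/2119 ≈ -208.77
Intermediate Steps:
(-1*9610)/(√(2771 - 652)) = -9610*√2119/2119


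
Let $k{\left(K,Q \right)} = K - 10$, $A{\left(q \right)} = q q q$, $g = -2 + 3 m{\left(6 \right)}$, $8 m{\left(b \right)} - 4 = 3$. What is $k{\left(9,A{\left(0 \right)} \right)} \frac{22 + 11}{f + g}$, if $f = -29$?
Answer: $\frac{264}{227} \approx 1.163$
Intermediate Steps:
$m{\left(b \right)} = \frac{7}{8}$ ($m{\left(b \right)} = \frac{1}{2} + \frac{1}{8} \cdot 3 = \frac{1}{2} + \frac{3}{8} = \frac{7}{8}$)
$g = \frac{5}{8}$ ($g = -2 + 3 \cdot \frac{7}{8} = -2 + \frac{21}{8} = \frac{5}{8} \approx 0.625$)
$A{\left(q \right)} = q^{3}$ ($A{\left(q \right)} = q^{2} q = q^{3}$)
$k{\left(K,Q \right)} = -10 + K$
$k{\left(9,A{\left(0 \right)} \right)} \frac{22 + 11}{f + g} = \left(-10 + 9\right) \frac{22 + 11}{-29 + \frac{5}{8}} = - \frac{33}{- \frac{227}{8}} = - \frac{33 \left(-8\right)}{227} = \left(-1\right) \left(- \frac{264}{227}\right) = \frac{264}{227}$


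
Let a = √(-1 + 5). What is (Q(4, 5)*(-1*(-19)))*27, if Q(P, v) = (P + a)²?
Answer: 18468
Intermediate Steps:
a = 2 (a = √4 = 2)
Q(P, v) = (2 + P)² (Q(P, v) = (P + 2)² = (2 + P)²)
(Q(4, 5)*(-1*(-19)))*27 = ((2 + 4)²*(-1*(-19)))*27 = (6²*19)*27 = (36*19)*27 = 684*27 = 18468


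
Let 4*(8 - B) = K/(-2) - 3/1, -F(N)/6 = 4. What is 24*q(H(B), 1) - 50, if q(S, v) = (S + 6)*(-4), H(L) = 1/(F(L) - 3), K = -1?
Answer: -5602/9 ≈ -622.44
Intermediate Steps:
F(N) = -24 (F(N) = -6*4 = -24)
B = 69/8 (B = 8 - (-1/(-2) - 3/1)/4 = 8 - (-1*(-½) - 3*1)/4 = 8 - (½ - 3)/4 = 8 - ¼*(-5/2) = 8 + 5/8 = 69/8 ≈ 8.6250)
H(L) = -1/27 (H(L) = 1/(-24 - 3) = 1/(-27) = -1/27)
q(S, v) = -24 - 4*S (q(S, v) = (6 + S)*(-4) = -24 - 4*S)
24*q(H(B), 1) - 50 = 24*(-24 - 4*(-1/27)) - 50 = 24*(-24 + 4/27) - 50 = 24*(-644/27) - 50 = -5152/9 - 50 = -5602/9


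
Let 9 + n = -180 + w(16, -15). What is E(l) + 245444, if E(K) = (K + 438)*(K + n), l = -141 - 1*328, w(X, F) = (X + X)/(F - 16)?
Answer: 265874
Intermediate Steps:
w(X, F) = 2*X/(-16 + F) (w(X, F) = (2*X)/(-16 + F) = 2*X/(-16 + F))
l = -469 (l = -141 - 328 = -469)
n = -5891/31 (n = -9 + (-180 + 2*16/(-16 - 15)) = -9 + (-180 + 2*16/(-31)) = -9 + (-180 + 2*16*(-1/31)) = -9 + (-180 - 32/31) = -9 - 5612/31 = -5891/31 ≈ -190.03)
E(K) = (438 + K)*(-5891/31 + K) (E(K) = (K + 438)*(K - 5891/31) = (438 + K)*(-5891/31 + K))
E(l) + 245444 = (-2580258/31 + (-469)² + (7687/31)*(-469)) + 245444 = (-2580258/31 + 219961 - 3605203/31) + 245444 = 20430 + 245444 = 265874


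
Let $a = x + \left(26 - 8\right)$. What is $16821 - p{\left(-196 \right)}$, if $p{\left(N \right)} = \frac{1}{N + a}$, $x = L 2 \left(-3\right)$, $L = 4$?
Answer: $\frac{3397843}{202} \approx 16821.0$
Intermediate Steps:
$x = -24$ ($x = 4 \cdot 2 \left(-3\right) = 8 \left(-3\right) = -24$)
$a = -6$ ($a = -24 + \left(26 - 8\right) = -24 + 18 = -6$)
$p{\left(N \right)} = \frac{1}{-6 + N}$ ($p{\left(N \right)} = \frac{1}{N - 6} = \frac{1}{-6 + N}$)
$16821 - p{\left(-196 \right)} = 16821 - \frac{1}{-6 - 196} = 16821 - \frac{1}{-202} = 16821 - - \frac{1}{202} = 16821 + \frac{1}{202} = \frac{3397843}{202}$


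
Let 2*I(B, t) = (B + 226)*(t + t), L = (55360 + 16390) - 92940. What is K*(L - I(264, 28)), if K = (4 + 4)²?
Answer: -2234240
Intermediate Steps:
L = -21190 (L = 71750 - 92940 = -21190)
I(B, t) = t*(226 + B) (I(B, t) = ((B + 226)*(t + t))/2 = ((226 + B)*(2*t))/2 = (2*t*(226 + B))/2 = t*(226 + B))
K = 64 (K = 8² = 64)
K*(L - I(264, 28)) = 64*(-21190 - 28*(226 + 264)) = 64*(-21190 - 28*490) = 64*(-21190 - 1*13720) = 64*(-21190 - 13720) = 64*(-34910) = -2234240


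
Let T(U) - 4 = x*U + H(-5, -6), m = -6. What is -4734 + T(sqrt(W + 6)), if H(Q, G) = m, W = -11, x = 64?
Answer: -4736 + 64*I*sqrt(5) ≈ -4736.0 + 143.11*I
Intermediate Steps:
H(Q, G) = -6
T(U) = -2 + 64*U (T(U) = 4 + (64*U - 6) = 4 + (-6 + 64*U) = -2 + 64*U)
-4734 + T(sqrt(W + 6)) = -4734 + (-2 + 64*sqrt(-11 + 6)) = -4734 + (-2 + 64*sqrt(-5)) = -4734 + (-2 + 64*(I*sqrt(5))) = -4734 + (-2 + 64*I*sqrt(5)) = -4736 + 64*I*sqrt(5)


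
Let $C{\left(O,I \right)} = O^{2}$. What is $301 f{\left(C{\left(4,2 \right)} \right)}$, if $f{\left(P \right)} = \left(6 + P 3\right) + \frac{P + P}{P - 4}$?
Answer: $\frac{51170}{3} \approx 17057.0$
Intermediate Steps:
$f{\left(P \right)} = 6 + 3 P + \frac{2 P}{-4 + P}$ ($f{\left(P \right)} = \left(6 + 3 P\right) + \frac{2 P}{-4 + P} = 6 + 3 P + \frac{2 P}{-4 + P}$)
$301 f{\left(C{\left(4,2 \right)} \right)} = 301 \frac{-24 - 4 \cdot 4^{2} + 3 \left(4^{2}\right)^{2}}{-4 + 4^{2}} = 301 \frac{-24 - 64 + 3 \cdot 16^{2}}{-4 + 16} = 301 \frac{-24 - 64 + 3 \cdot 256}{12} = 301 \frac{-24 - 64 + 768}{12} = 301 \cdot \frac{1}{12} \cdot 680 = 301 \cdot \frac{170}{3} = \frac{51170}{3}$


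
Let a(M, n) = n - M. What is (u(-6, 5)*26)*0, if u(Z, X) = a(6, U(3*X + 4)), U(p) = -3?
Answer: 0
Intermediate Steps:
u(Z, X) = -9 (u(Z, X) = -3 - 1*6 = -3 - 6 = -9)
(u(-6, 5)*26)*0 = -9*26*0 = -234*0 = 0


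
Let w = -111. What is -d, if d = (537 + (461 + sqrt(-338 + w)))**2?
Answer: -(998 + I*sqrt(449))**2 ≈ -9.9556e+5 - 42295.0*I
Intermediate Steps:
d = (998 + I*sqrt(449))**2 (d = (537 + (461 + sqrt(-338 - 111)))**2 = (537 + (461 + sqrt(-449)))**2 = (537 + (461 + I*sqrt(449)))**2 = (998 + I*sqrt(449))**2 ≈ 9.9556e+5 + 42295.0*I)
-d = -(998 + I*sqrt(449))**2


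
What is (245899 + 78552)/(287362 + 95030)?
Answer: 324451/382392 ≈ 0.84848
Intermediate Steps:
(245899 + 78552)/(287362 + 95030) = 324451/382392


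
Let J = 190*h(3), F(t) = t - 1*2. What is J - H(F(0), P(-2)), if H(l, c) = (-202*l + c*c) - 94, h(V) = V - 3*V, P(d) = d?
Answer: -1454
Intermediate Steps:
h(V) = -2*V
F(t) = -2 + t (F(t) = t - 2 = -2 + t)
H(l, c) = -94 + c**2 - 202*l (H(l, c) = (-202*l + c**2) - 94 = (c**2 - 202*l) - 94 = -94 + c**2 - 202*l)
J = -1140 (J = 190*(-2*3) = 190*(-6) = -1140)
J - H(F(0), P(-2)) = -1140 - (-94 + (-2)**2 - 202*(-2 + 0)) = -1140 - (-94 + 4 - 202*(-2)) = -1140 - (-94 + 4 + 404) = -1140 - 1*314 = -1140 - 314 = -1454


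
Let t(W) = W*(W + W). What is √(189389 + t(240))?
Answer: √304589 ≈ 551.90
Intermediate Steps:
t(W) = 2*W² (t(W) = W*(2*W) = 2*W²)
√(189389 + t(240)) = √(189389 + 2*240²) = √(189389 + 2*57600) = √(189389 + 115200) = √304589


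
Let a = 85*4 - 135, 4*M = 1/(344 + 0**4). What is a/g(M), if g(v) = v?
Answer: 282080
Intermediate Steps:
M = 1/1376 (M = 1/(4*(344 + 0**4)) = 1/(4*(344 + 0)) = (1/4)/344 = (1/4)*(1/344) = 1/1376 ≈ 0.00072674)
a = 205 (a = 340 - 135 = 205)
a/g(M) = 205/(1/1376) = 205*1376 = 282080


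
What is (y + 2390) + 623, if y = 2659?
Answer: 5672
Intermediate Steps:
(y + 2390) + 623 = (2659 + 2390) + 623 = 5049 + 623 = 5672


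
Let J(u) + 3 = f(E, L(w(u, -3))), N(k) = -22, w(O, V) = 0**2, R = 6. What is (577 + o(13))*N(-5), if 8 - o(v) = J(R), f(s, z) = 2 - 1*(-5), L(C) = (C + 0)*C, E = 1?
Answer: -12782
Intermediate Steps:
w(O, V) = 0
L(C) = C**2 (L(C) = C*C = C**2)
f(s, z) = 7 (f(s, z) = 2 + 5 = 7)
J(u) = 4 (J(u) = -3 + 7 = 4)
o(v) = 4 (o(v) = 8 - 1*4 = 8 - 4 = 4)
(577 + o(13))*N(-5) = (577 + 4)*(-22) = 581*(-22) = -12782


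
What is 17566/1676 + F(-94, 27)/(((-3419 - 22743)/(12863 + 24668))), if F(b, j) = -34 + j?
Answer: 112484423/5480939 ≈ 20.523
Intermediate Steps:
17566/1676 + F(-94, 27)/(((-3419 - 22743)/(12863 + 24668))) = 17566/1676 + (-34 + 27)/(((-3419 - 22743)/(12863 + 24668))) = 17566*(1/1676) - 7/((-26162/37531)) = 8783/838 - 7/((-26162*1/37531)) = 8783/838 - 7/(-26162/37531) = 8783/838 - 7*(-37531/26162) = 8783/838 + 262717/26162 = 112484423/5480939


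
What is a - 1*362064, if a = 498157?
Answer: 136093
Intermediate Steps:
a - 1*362064 = 498157 - 1*362064 = 498157 - 362064 = 136093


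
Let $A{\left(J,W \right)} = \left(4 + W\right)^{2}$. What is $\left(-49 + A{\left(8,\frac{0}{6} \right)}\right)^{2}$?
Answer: $1089$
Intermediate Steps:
$\left(-49 + A{\left(8,\frac{0}{6} \right)}\right)^{2} = \left(-49 + \left(4 + \frac{0}{6}\right)^{2}\right)^{2} = \left(-49 + \left(4 + 0 \cdot \frac{1}{6}\right)^{2}\right)^{2} = \left(-49 + \left(4 + 0\right)^{2}\right)^{2} = \left(-49 + 4^{2}\right)^{2} = \left(-49 + 16\right)^{2} = \left(-33\right)^{2} = 1089$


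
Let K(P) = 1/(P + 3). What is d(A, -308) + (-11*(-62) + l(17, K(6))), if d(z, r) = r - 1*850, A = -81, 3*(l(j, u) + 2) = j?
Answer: -1417/3 ≈ -472.33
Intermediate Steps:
K(P) = 1/(3 + P)
l(j, u) = -2 + j/3
d(z, r) = -850 + r (d(z, r) = r - 850 = -850 + r)
d(A, -308) + (-11*(-62) + l(17, K(6))) = (-850 - 308) + (-11*(-62) + (-2 + (1/3)*17)) = -1158 + (682 + (-2 + 17/3)) = -1158 + (682 + 11/3) = -1158 + 2057/3 = -1417/3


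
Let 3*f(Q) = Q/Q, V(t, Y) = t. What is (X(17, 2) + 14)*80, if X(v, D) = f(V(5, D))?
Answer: 3440/3 ≈ 1146.7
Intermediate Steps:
f(Q) = ⅓ (f(Q) = (Q/Q)/3 = (⅓)*1 = ⅓)
X(v, D) = ⅓
(X(17, 2) + 14)*80 = (⅓ + 14)*80 = (43/3)*80 = 3440/3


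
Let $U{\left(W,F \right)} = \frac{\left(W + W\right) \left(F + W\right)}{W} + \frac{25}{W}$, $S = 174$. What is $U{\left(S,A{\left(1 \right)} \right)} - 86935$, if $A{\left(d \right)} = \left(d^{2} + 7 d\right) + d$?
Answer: $- \frac{15062981}{174} \approx -86569.0$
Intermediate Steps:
$A{\left(d \right)} = d^{2} + 8 d$
$U{\left(W,F \right)} = 2 F + 2 W + \frac{25}{W}$ ($U{\left(W,F \right)} = \frac{2 W \left(F + W\right)}{W} + \frac{25}{W} = \left(2 F + 2 W\right) + \frac{25}{W} = 2 F + 2 W + \frac{25}{W}$)
$U{\left(S,A{\left(1 \right)} \right)} - 86935 = \frac{25 + 2 \cdot 174 \left(1 \left(8 + 1\right) + 174\right)}{174} - 86935 = \frac{25 + 2 \cdot 174 \left(1 \cdot 9 + 174\right)}{174} - 86935 = \frac{25 + 2 \cdot 174 \left(9 + 174\right)}{174} - 86935 = \frac{25 + 2 \cdot 174 \cdot 183}{174} - 86935 = \frac{25 + 63684}{174} - 86935 = \frac{1}{174} \cdot 63709 - 86935 = \frac{63709}{174} - 86935 = - \frac{15062981}{174}$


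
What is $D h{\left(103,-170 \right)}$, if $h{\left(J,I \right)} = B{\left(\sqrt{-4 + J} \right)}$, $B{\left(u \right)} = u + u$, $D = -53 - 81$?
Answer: $- 804 \sqrt{11} \approx -2666.6$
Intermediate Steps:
$D = -134$
$B{\left(u \right)} = 2 u$
$h{\left(J,I \right)} = 2 \sqrt{-4 + J}$
$D h{\left(103,-170 \right)} = - 134 \cdot 2 \sqrt{-4 + 103} = - 134 \cdot 2 \sqrt{99} = - 134 \cdot 2 \cdot 3 \sqrt{11} = - 134 \cdot 6 \sqrt{11} = - 804 \sqrt{11}$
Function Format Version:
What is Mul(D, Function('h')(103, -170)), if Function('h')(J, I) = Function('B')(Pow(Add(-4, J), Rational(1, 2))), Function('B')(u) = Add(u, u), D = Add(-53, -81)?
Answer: Mul(-804, Pow(11, Rational(1, 2))) ≈ -2666.6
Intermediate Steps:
D = -134
Function('B')(u) = Mul(2, u)
Function('h')(J, I) = Mul(2, Pow(Add(-4, J), Rational(1, 2)))
Mul(D, Function('h')(103, -170)) = Mul(-134, Mul(2, Pow(Add(-4, 103), Rational(1, 2)))) = Mul(-134, Mul(2, Pow(99, Rational(1, 2)))) = Mul(-134, Mul(2, Mul(3, Pow(11, Rational(1, 2))))) = Mul(-134, Mul(6, Pow(11, Rational(1, 2)))) = Mul(-804, Pow(11, Rational(1, 2)))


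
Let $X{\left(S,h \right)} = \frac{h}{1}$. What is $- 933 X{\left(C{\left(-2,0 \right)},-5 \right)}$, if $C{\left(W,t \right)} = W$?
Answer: $4665$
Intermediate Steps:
$X{\left(S,h \right)} = h$ ($X{\left(S,h \right)} = h 1 = h$)
$- 933 X{\left(C{\left(-2,0 \right)},-5 \right)} = \left(-933\right) \left(-5\right) = 4665$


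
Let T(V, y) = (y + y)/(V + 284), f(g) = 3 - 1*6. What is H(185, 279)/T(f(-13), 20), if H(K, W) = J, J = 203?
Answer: 57043/40 ≈ 1426.1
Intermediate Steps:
f(g) = -3 (f(g) = 3 - 6 = -3)
H(K, W) = 203
T(V, y) = 2*y/(284 + V) (T(V, y) = (2*y)/(284 + V) = 2*y/(284 + V))
H(185, 279)/T(f(-13), 20) = 203/((2*20/(284 - 3))) = 203/((2*20/281)) = 203/((2*20*(1/281))) = 203/(40/281) = 203*(281/40) = 57043/40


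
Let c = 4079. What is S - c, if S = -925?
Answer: -5004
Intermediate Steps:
S - c = -925 - 1*4079 = -925 - 4079 = -5004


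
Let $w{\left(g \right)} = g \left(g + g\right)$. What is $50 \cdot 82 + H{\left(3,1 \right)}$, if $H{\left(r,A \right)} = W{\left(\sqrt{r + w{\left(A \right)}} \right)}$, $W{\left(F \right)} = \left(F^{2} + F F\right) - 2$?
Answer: $4108$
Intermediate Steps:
$w{\left(g \right)} = 2 g^{2}$ ($w{\left(g \right)} = g 2 g = 2 g^{2}$)
$W{\left(F \right)} = -2 + 2 F^{2}$ ($W{\left(F \right)} = \left(F^{2} + F^{2}\right) - 2 = 2 F^{2} - 2 = -2 + 2 F^{2}$)
$H{\left(r,A \right)} = -2 + 2 r + 4 A^{2}$ ($H{\left(r,A \right)} = -2 + 2 \left(\sqrt{r + 2 A^{2}}\right)^{2} = -2 + 2 \left(r + 2 A^{2}\right) = -2 + \left(2 r + 4 A^{2}\right) = -2 + 2 r + 4 A^{2}$)
$50 \cdot 82 + H{\left(3,1 \right)} = 50 \cdot 82 + \left(-2 + 2 \cdot 3 + 4 \cdot 1^{2}\right) = 4100 + \left(-2 + 6 + 4 \cdot 1\right) = 4100 + \left(-2 + 6 + 4\right) = 4100 + 8 = 4108$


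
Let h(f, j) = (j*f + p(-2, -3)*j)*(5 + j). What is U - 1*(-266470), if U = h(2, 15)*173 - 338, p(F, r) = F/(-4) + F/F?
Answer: 447782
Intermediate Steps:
p(F, r) = 1 - F/4 (p(F, r) = F*(-1/4) + 1 = -F/4 + 1 = 1 - F/4)
h(f, j) = (5 + j)*(3*j/2 + f*j) (h(f, j) = (j*f + (1 - 1/4*(-2))*j)*(5 + j) = (f*j + (1 + 1/2)*j)*(5 + j) = (f*j + 3*j/2)*(5 + j) = (3*j/2 + f*j)*(5 + j) = (5 + j)*(3*j/2 + f*j))
U = 181312 (U = ((1/2)*15*(15 + 3*15 + 10*2 + 2*2*15))*173 - 338 = ((1/2)*15*(15 + 45 + 20 + 60))*173 - 338 = ((1/2)*15*140)*173 - 338 = 1050*173 - 338 = 181650 - 338 = 181312)
U - 1*(-266470) = 181312 - 1*(-266470) = 181312 + 266470 = 447782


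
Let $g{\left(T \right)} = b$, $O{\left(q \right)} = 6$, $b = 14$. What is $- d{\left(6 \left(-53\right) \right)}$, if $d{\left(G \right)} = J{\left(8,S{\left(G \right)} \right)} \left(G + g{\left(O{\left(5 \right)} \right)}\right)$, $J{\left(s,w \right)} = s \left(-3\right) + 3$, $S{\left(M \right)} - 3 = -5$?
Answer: $-6384$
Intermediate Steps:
$S{\left(M \right)} = -2$ ($S{\left(M \right)} = 3 - 5 = -2$)
$J{\left(s,w \right)} = 3 - 3 s$ ($J{\left(s,w \right)} = - 3 s + 3 = 3 - 3 s$)
$g{\left(T \right)} = 14$
$d{\left(G \right)} = -294 - 21 G$ ($d{\left(G \right)} = \left(3 - 24\right) \left(G + 14\right) = \left(3 - 24\right) \left(14 + G\right) = - 21 \left(14 + G\right) = -294 - 21 G$)
$- d{\left(6 \left(-53\right) \right)} = - (-294 - 21 \cdot 6 \left(-53\right)) = - (-294 - -6678) = - (-294 + 6678) = \left(-1\right) 6384 = -6384$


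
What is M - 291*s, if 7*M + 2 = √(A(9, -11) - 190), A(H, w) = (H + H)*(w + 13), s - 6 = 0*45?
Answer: -12224/7 + I*√154/7 ≈ -1746.3 + 1.7728*I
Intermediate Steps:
s = 6 (s = 6 + 0*45 = 6 + 0 = 6)
A(H, w) = 2*H*(13 + w) (A(H, w) = (2*H)*(13 + w) = 2*H*(13 + w))
M = -2/7 + I*√154/7 (M = -2/7 + √(2*9*(13 - 11) - 190)/7 = -2/7 + √(2*9*2 - 190)/7 = -2/7 + √(36 - 190)/7 = -2/7 + √(-154)/7 = -2/7 + (I*√154)/7 = -2/7 + I*√154/7 ≈ -0.28571 + 1.7728*I)
M - 291*s = (-2/7 + I*√154/7) - 291*6 = (-2/7 + I*√154/7) - 1746 = -12224/7 + I*√154/7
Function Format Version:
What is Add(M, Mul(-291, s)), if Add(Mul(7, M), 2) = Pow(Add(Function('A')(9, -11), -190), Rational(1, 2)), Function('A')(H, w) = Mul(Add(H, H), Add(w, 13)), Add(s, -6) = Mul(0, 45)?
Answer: Add(Rational(-12224, 7), Mul(Rational(1, 7), I, Pow(154, Rational(1, 2)))) ≈ Add(-1746.3, Mul(1.7728, I))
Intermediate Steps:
s = 6 (s = Add(6, Mul(0, 45)) = Add(6, 0) = 6)
Function('A')(H, w) = Mul(2, H, Add(13, w)) (Function('A')(H, w) = Mul(Mul(2, H), Add(13, w)) = Mul(2, H, Add(13, w)))
M = Add(Rational(-2, 7), Mul(Rational(1, 7), I, Pow(154, Rational(1, 2)))) (M = Add(Rational(-2, 7), Mul(Rational(1, 7), Pow(Add(Mul(2, 9, Add(13, -11)), -190), Rational(1, 2)))) = Add(Rational(-2, 7), Mul(Rational(1, 7), Pow(Add(Mul(2, 9, 2), -190), Rational(1, 2)))) = Add(Rational(-2, 7), Mul(Rational(1, 7), Pow(Add(36, -190), Rational(1, 2)))) = Add(Rational(-2, 7), Mul(Rational(1, 7), Pow(-154, Rational(1, 2)))) = Add(Rational(-2, 7), Mul(Rational(1, 7), Mul(I, Pow(154, Rational(1, 2))))) = Add(Rational(-2, 7), Mul(Rational(1, 7), I, Pow(154, Rational(1, 2)))) ≈ Add(-0.28571, Mul(1.7728, I)))
Add(M, Mul(-291, s)) = Add(Add(Rational(-2, 7), Mul(Rational(1, 7), I, Pow(154, Rational(1, 2)))), Mul(-291, 6)) = Add(Add(Rational(-2, 7), Mul(Rational(1, 7), I, Pow(154, Rational(1, 2)))), -1746) = Add(Rational(-12224, 7), Mul(Rational(1, 7), I, Pow(154, Rational(1, 2))))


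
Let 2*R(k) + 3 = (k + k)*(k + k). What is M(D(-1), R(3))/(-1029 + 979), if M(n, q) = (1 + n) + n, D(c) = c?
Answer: 1/50 ≈ 0.020000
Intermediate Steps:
R(k) = -3/2 + 2*k**2 (R(k) = -3/2 + ((k + k)*(k + k))/2 = -3/2 + ((2*k)*(2*k))/2 = -3/2 + (4*k**2)/2 = -3/2 + 2*k**2)
M(n, q) = 1 + 2*n
M(D(-1), R(3))/(-1029 + 979) = (1 + 2*(-1))/(-1029 + 979) = (1 - 2)/(-50) = -1/50*(-1) = 1/50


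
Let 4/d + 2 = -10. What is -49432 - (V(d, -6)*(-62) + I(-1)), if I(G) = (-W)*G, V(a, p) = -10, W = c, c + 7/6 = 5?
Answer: -300335/6 ≈ -50056.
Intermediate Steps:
c = 23/6 (c = -7/6 + 5 = 23/6 ≈ 3.8333)
W = 23/6 ≈ 3.8333
d = -⅓ (d = 4/(-2 - 10) = 4/(-12) = 4*(-1/12) = -⅓ ≈ -0.33333)
I(G) = -23*G/6 (I(G) = (-1*23/6)*G = -23*G/6)
-49432 - (V(d, -6)*(-62) + I(-1)) = -49432 - (-10*(-62) - 23/6*(-1)) = -49432 - (620 + 23/6) = -49432 - 1*3743/6 = -49432 - 3743/6 = -300335/6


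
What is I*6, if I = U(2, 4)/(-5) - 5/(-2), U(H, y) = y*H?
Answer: 27/5 ≈ 5.4000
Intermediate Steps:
U(H, y) = H*y
I = 9/10 (I = (2*4)/(-5) - 5/(-2) = 8*(-⅕) - 5*(-½) = -8/5 + 5/2 = 9/10 ≈ 0.90000)
I*6 = (9/10)*6 = 27/5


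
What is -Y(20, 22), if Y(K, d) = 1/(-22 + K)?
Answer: 1/2 ≈ 0.50000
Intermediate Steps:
-Y(20, 22) = -1/(-22 + 20) = -1/(-2) = -1*(-1/2) = 1/2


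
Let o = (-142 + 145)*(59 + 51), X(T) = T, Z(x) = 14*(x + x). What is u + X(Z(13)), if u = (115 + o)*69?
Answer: 31069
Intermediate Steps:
Z(x) = 28*x (Z(x) = 14*(2*x) = 28*x)
o = 330 (o = 3*110 = 330)
u = 30705 (u = (115 + 330)*69 = 445*69 = 30705)
u + X(Z(13)) = 30705 + 28*13 = 30705 + 364 = 31069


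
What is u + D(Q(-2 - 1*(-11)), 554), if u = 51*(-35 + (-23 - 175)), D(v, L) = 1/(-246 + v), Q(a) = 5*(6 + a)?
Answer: -2031994/171 ≈ -11883.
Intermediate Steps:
Q(a) = 30 + 5*a
u = -11883 (u = 51*(-35 - 198) = 51*(-233) = -11883)
u + D(Q(-2 - 1*(-11)), 554) = -11883 + 1/(-246 + (30 + 5*(-2 - 1*(-11)))) = -11883 + 1/(-246 + (30 + 5*(-2 + 11))) = -11883 + 1/(-246 + (30 + 5*9)) = -11883 + 1/(-246 + (30 + 45)) = -11883 + 1/(-246 + 75) = -11883 + 1/(-171) = -11883 - 1/171 = -2031994/171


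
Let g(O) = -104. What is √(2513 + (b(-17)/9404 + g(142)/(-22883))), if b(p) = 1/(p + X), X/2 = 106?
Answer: √22576550569624066136745/2997313410 ≈ 50.130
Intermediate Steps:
X = 212 (X = 2*106 = 212)
b(p) = 1/(212 + p) (b(p) = 1/(p + 212) = 1/(212 + p))
√(2513 + (b(-17)/9404 + g(142)/(-22883))) = √(2513 + (1/((212 - 17)*9404) - 104/(-22883))) = √(2513 + ((1/9404)/195 - 104*(-1/22883))) = √(2513 + ((1/195)*(1/9404) + 104/22883)) = √(2513 + (1/1833780 + 104/22883)) = √(2513 + 190736003/41962387740) = √(105451671126623/41962387740) = √22576550569624066136745/2997313410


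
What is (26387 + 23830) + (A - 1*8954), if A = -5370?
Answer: 35893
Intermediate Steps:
(26387 + 23830) + (A - 1*8954) = (26387 + 23830) + (-5370 - 1*8954) = 50217 + (-5370 - 8954) = 50217 - 14324 = 35893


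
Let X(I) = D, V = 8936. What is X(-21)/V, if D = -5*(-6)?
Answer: 15/4468 ≈ 0.0033572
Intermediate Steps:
D = 30
X(I) = 30
X(-21)/V = 30/8936 = 30*(1/8936) = 15/4468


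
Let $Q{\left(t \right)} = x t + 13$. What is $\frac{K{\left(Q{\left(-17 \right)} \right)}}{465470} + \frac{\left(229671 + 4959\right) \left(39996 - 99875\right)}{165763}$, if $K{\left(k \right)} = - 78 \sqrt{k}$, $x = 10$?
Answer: $- \frac{14049409770}{165763} - \frac{39 i \sqrt{157}}{232735} \approx -84756.0 - 0.0020997 i$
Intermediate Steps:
$Q{\left(t \right)} = 13 + 10 t$ ($Q{\left(t \right)} = 10 t + 13 = 13 + 10 t$)
$\frac{K{\left(Q{\left(-17 \right)} \right)}}{465470} + \frac{\left(229671 + 4959\right) \left(39996 - 99875\right)}{165763} = \frac{\left(-78\right) \sqrt{13 + 10 \left(-17\right)}}{465470} + \frac{\left(229671 + 4959\right) \left(39996 - 99875\right)}{165763} = - 78 \sqrt{13 - 170} \cdot \frac{1}{465470} + 234630 \left(-59879\right) \frac{1}{165763} = - 78 \sqrt{-157} \cdot \frac{1}{465470} - \frac{14049409770}{165763} = - 78 i \sqrt{157} \cdot \frac{1}{465470} - \frac{14049409770}{165763} = - \frac{39 i \sqrt{157}}{232735} - \frac{14049409770}{165763} = - \frac{14049409770}{165763} - \frac{39 i \sqrt{157}}{232735}$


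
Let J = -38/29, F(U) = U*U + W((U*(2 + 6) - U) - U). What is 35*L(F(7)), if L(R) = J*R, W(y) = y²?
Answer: -2411290/29 ≈ -83148.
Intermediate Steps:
F(U) = 37*U² (F(U) = U*U + ((U*(2 + 6) - U) - U)² = U² + ((U*8 - U) - U)² = U² + ((8*U - U) - U)² = U² + (7*U - U)² = U² + (6*U)² = U² + 36*U² = 37*U²)
J = -38/29 (J = -38*1/29 = -38/29 ≈ -1.3103)
L(R) = -38*R/29
35*L(F(7)) = 35*(-1406*7²/29) = 35*(-1406*49/29) = 35*(-38/29*1813) = 35*(-68894/29) = -2411290/29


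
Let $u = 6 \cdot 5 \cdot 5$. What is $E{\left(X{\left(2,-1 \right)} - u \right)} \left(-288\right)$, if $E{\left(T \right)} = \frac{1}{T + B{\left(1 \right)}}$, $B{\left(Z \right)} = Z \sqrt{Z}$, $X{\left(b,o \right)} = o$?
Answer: $\frac{48}{25} \approx 1.92$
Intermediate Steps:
$B{\left(Z \right)} = Z^{\frac{3}{2}}$
$u = 150$ ($u = 30 \cdot 5 = 150$)
$E{\left(T \right)} = \frac{1}{1 + T}$ ($E{\left(T \right)} = \frac{1}{T + 1^{\frac{3}{2}}} = \frac{1}{T + 1} = \frac{1}{1 + T}$)
$E{\left(X{\left(2,-1 \right)} - u \right)} \left(-288\right) = \frac{1}{1 - 151} \left(-288\right) = \frac{1}{-150} \left(-288\right) = \left(- \frac{1}{150}\right) \left(-288\right) = \frac{48}{25}$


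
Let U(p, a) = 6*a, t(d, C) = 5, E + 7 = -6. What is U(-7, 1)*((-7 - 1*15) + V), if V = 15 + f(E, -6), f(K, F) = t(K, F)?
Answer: -12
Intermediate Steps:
E = -13 (E = -7 - 6 = -13)
f(K, F) = 5
V = 20 (V = 15 + 5 = 20)
U(-7, 1)*((-7 - 1*15) + V) = (6*1)*((-7 - 1*15) + 20) = 6*((-7 - 15) + 20) = 6*(-22 + 20) = 6*(-2) = -12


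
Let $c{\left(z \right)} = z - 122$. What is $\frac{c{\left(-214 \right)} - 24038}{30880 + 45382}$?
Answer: $- \frac{12187}{38131} \approx -0.31961$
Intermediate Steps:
$c{\left(z \right)} = -122 + z$
$\frac{c{\left(-214 \right)} - 24038}{30880 + 45382} = \frac{\left(-122 - 214\right) - 24038}{30880 + 45382} = \frac{-336 - 24038}{76262} = \left(-24374\right) \frac{1}{76262} = - \frac{12187}{38131}$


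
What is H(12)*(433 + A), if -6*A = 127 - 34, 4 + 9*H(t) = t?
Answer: 3340/9 ≈ 371.11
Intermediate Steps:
H(t) = -4/9 + t/9
A = -31/2 (A = -(127 - 34)/6 = -⅙*93 = -31/2 ≈ -15.500)
H(12)*(433 + A) = (-4/9 + (⅑)*12)*(433 - 31/2) = (-4/9 + 4/3)*(835/2) = (8/9)*(835/2) = 3340/9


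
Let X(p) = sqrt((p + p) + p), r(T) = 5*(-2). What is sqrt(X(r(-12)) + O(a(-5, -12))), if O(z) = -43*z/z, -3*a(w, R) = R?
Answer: sqrt(-43 + I*sqrt(30)) ≈ 0.41679 + 6.5707*I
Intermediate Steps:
a(w, R) = -R/3
O(z) = -43 (O(z) = -43*1 = -43)
r(T) = -10
X(p) = sqrt(3)*sqrt(p) (X(p) = sqrt(2*p + p) = sqrt(3*p) = sqrt(3)*sqrt(p))
sqrt(X(r(-12)) + O(a(-5, -12))) = sqrt(sqrt(3)*sqrt(-10) - 43) = sqrt(sqrt(3)*(I*sqrt(10)) - 43) = sqrt(I*sqrt(30) - 43) = sqrt(-43 + I*sqrt(30))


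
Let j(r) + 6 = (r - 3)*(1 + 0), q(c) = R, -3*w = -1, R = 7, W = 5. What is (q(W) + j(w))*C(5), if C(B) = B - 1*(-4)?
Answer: -15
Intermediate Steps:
w = ⅓ (w = -⅓*(-1) = ⅓ ≈ 0.33333)
q(c) = 7
j(r) = -9 + r (j(r) = -6 + (r - 3)*(1 + 0) = -6 + (-3 + r)*1 = -6 + (-3 + r) = -9 + r)
C(B) = 4 + B (C(B) = B + 4 = 4 + B)
(q(W) + j(w))*C(5) = (7 + (-9 + ⅓))*(4 + 5) = (7 - 26/3)*9 = -5/3*9 = -15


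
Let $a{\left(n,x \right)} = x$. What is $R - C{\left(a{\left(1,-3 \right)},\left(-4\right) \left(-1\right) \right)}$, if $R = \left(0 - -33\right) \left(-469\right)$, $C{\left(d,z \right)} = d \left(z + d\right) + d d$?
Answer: $-15483$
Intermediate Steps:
$C{\left(d,z \right)} = d^{2} + d \left(d + z\right)$ ($C{\left(d,z \right)} = d \left(d + z\right) + d^{2} = d^{2} + d \left(d + z\right)$)
$R = -15477$ ($R = \left(0 + 33\right) \left(-469\right) = 33 \left(-469\right) = -15477$)
$R - C{\left(a{\left(1,-3 \right)},\left(-4\right) \left(-1\right) \right)} = -15477 - - 3 \left(\left(-4\right) \left(-1\right) + 2 \left(-3\right)\right) = -15477 - - 3 \left(4 - 6\right) = -15477 - \left(-3\right) \left(-2\right) = -15477 - 6 = -15483$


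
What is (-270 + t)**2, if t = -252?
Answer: 272484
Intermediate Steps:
(-270 + t)**2 = (-270 - 252)**2 = (-522)**2 = 272484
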